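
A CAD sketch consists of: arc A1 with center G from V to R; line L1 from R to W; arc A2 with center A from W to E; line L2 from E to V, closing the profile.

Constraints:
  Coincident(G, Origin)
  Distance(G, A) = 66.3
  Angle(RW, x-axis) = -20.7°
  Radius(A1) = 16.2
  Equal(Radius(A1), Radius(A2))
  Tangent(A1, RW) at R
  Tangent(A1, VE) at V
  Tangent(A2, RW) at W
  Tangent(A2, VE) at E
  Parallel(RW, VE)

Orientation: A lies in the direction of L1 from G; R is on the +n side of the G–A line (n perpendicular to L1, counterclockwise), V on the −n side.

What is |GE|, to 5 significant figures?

68.250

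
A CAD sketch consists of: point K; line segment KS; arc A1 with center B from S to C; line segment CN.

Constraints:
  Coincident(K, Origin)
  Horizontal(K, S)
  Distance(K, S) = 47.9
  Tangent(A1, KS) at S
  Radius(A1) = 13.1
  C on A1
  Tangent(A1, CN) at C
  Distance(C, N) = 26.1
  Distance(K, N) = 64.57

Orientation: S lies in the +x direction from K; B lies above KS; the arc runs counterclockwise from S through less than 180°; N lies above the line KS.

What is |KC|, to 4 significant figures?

62.61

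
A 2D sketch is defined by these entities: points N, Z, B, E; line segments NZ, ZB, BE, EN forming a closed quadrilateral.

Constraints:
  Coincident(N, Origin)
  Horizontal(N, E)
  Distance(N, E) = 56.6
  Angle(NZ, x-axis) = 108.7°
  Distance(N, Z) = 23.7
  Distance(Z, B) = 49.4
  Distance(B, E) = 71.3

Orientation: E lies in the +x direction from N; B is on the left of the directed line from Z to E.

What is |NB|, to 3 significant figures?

65.9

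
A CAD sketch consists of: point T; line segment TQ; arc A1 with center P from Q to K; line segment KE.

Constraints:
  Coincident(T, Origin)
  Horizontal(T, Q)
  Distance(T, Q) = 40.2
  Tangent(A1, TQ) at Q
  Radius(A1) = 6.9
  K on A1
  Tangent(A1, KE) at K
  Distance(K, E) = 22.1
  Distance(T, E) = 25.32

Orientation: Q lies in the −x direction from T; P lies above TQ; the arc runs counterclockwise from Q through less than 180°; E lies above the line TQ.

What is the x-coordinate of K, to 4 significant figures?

-35.58

Checks: |PK| = 6.900 ✓; ∠(PK, KE) = 90.00° ✓; |KE| = 22.10 ✓; |TE| = 25.32 ✓.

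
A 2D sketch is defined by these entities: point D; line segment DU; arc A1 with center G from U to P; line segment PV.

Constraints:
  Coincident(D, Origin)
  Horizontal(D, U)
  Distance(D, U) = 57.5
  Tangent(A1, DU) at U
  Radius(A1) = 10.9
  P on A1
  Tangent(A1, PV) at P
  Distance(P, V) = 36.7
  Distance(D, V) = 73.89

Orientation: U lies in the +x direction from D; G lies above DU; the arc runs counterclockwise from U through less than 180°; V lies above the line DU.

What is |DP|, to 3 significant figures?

69.3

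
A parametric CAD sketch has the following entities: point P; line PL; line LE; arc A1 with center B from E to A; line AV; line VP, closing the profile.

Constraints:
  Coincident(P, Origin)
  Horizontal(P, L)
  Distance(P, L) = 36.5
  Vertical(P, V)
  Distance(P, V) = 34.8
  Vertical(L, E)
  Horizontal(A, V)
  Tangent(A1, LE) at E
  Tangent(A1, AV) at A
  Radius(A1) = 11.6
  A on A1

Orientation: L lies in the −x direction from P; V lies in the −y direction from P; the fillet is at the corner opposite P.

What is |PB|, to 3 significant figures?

34.0

P is at the origin; P and L share the same y with |PL| = 36.5 and L on the −x side, so L = (-36.5, 0.00). PV is vertical with |PV| = 34.8 and V on the −y side, so V = (0.00, -34.8). The virtual corner opposite P is at (-36.5, -34.8). A1 meets LE tangentially, so BE is at right angles to LE and tangency of A1 to AV means the radius BA is perpendicular to AV, with radius 11.6, so the center B sits 11.6 in from both sides at B = (-24.9, -23.2). Then |PB| = |B − P| = 34.0.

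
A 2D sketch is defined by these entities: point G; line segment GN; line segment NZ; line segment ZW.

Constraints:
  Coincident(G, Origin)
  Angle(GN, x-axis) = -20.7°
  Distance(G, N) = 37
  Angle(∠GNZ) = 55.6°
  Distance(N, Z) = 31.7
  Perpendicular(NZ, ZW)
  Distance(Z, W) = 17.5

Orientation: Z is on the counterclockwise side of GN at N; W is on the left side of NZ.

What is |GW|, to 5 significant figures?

16.921

G is at the origin; GN runs at -20.7° with length 37.0, so N = 37.0·(cos -20.7°, sin -20.7°) = (34.611, -13.079). ∠GNZ = 55.6°, so NZ runs at -20.7° + (180° − 55.6°) = 103.70° from the x-axis; with |NZ| = 31.7, Z = N + 31.7·(cos 103.70°, sin 103.70°) = (27.104, 17.720). NZ is perpendicular to ZW; with |ZW| = 17.5 on the left of NZ, W = Z + 17.5·(-0.97155, -0.23684) = (10.102, 13.575). Then |GW| = |W − G| = 16.921.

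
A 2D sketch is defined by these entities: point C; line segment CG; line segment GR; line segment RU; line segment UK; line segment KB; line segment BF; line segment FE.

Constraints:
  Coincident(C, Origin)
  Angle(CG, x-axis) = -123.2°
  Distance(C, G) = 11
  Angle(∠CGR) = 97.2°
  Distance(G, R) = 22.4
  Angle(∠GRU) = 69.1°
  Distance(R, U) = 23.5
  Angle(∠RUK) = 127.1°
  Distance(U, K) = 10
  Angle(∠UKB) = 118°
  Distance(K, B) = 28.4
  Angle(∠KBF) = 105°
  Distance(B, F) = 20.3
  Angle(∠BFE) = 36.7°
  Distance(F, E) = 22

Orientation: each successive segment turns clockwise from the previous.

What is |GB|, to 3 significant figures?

16.0

C is at the origin; CG runs at -123.2° with length 11.0, so G = (-6.02, -9.20). ∠CGR = 97.2° gives GR at 154° from the x-axis; with |GR| = 22.4, R = (-26.2, 0.615). ∠GRU = 69.1° gives RU at 43.1° from the x-axis; with |RU| = 23.5, U = (-9.00, 16.7). ∠RUK = 127.1° gives UK at -9.80° from the x-axis; with |UK| = 10.0, K = (0.857, 15.0). ∠UKB = 118.0° gives KB at -71.8° from the x-axis; with |KB| = 28.4, B = (9.73, -12.0). Then |GB| = |B − G| = 16.0.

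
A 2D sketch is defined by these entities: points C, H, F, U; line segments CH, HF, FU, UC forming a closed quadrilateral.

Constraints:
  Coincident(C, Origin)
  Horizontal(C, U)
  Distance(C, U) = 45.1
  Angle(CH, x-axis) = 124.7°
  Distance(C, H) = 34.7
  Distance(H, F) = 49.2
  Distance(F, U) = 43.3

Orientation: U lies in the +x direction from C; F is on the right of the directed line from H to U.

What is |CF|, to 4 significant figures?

15.03

Checks: |HF| = 49.20 ✓; |FU| = 43.30 ✓.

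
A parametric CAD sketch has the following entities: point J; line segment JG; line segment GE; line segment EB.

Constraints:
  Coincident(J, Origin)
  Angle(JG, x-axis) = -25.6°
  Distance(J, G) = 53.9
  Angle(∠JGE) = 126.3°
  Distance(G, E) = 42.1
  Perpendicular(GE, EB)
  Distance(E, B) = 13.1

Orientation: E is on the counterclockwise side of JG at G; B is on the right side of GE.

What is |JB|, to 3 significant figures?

93.1

J is at the origin; JG runs at -25.6° with length 53.9, so G = 53.9·(cos -25.6°, sin -25.6°) = (48.6, -23.3). ∠JGE = 126.3°, so GE runs at -25.6° + (180° − 126.3°) = 28.1° from the x-axis; with |GE| = 42.1, E = G + 42.1·(cos 28.1°, sin 28.1°) = (85.7, -3.46). GE is perpendicular to EB; with |EB| = 13.1 on the right of GE, B = E + 13.1·(0.471, -0.882) = (91.9, -15.0). Then |JB| = |B − J| = 93.1.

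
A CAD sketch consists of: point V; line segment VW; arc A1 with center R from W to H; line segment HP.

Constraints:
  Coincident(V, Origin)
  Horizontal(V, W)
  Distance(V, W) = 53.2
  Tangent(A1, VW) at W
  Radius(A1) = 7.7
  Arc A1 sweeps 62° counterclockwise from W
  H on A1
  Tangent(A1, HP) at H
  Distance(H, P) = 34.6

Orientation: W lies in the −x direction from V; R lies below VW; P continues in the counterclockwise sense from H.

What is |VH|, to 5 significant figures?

60.138

V is at the origin; V and W share the same y with |VW| = 53.2 and W on the −x side, so W = (-53.200, 0.0000). The tangent condition forces RW to be normal to VW, so R = W + (0, -7.7) = (-53.200, -7.7000). On A1, W sits at bearing 90° from R; a 62° counterclockwise sweep puts H at bearing 152°, so H = R + 7.7·(cos 152°, sin 152°) = (-59.999, -4.0851). Then |VH| = |H − V| = 60.138.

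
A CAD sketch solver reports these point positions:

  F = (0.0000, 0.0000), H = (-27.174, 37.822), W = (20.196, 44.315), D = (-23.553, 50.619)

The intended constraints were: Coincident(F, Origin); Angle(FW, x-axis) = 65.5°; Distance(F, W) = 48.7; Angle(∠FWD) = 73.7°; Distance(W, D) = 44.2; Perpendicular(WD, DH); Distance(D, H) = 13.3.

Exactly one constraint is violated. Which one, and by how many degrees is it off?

Perpendicular(WD, DH) — off by 7.60°.

F = (0.00, 0.00) ✓; FW at 65.50° ✓; |FW| = 48.70 ✓; ∠FWD = 73.70° ✓; |WD| = 44.20 ✓; ∠(WD, DH) = 82.40° ✗; |DH| = 13.30 ✓.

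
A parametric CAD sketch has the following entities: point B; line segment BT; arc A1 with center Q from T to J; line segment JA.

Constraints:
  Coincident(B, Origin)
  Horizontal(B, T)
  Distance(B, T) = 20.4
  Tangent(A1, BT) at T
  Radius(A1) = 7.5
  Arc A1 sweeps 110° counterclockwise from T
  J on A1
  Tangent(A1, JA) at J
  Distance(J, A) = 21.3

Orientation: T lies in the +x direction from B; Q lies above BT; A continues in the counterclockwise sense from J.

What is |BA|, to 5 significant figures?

36.213

On A1, T sits at bearing -90° from Q; a 110° counterclockwise sweep puts J at bearing 20°, so J = Q + 7.5·(cos 20°, sin 20°) = (27.448, 10.065). The tangent condition forces QJ to be normal to JA, so JA runs along (−sin 20°, cos 20°); with |JA| = 21.3, A = (20.163, 30.081). Then |BA| = |A − B| = 36.213.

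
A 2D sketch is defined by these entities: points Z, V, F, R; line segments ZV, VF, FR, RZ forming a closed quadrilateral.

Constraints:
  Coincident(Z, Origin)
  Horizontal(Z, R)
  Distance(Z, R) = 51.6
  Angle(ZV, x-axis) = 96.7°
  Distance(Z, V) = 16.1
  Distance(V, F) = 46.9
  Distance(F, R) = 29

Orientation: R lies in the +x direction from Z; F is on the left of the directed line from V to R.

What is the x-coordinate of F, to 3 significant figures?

43.5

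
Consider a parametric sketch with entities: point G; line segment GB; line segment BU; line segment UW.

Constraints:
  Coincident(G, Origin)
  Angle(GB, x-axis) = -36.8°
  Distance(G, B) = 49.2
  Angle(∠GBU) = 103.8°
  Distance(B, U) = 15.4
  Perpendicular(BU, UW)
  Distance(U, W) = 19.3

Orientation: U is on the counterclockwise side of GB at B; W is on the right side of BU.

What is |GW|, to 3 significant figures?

72.4

G is at the origin; GB runs at -36.8° with length 49.2, so B = 49.2·(cos -36.8°, sin -36.8°) = (39.4, -29.5). ∠GBU = 103.8°, so BU runs at -36.8° + (180° − 103.8°) = 39.4° from the x-axis; with |BU| = 15.4, U = B + 15.4·(cos 39.4°, sin 39.4°) = (51.3, -19.7). BU is perpendicular to UW; with |UW| = 19.3 on the right of BU, W = U + 19.3·(0.635, -0.773) = (63.5, -34.6). Then |GW| = |W − G| = 72.4.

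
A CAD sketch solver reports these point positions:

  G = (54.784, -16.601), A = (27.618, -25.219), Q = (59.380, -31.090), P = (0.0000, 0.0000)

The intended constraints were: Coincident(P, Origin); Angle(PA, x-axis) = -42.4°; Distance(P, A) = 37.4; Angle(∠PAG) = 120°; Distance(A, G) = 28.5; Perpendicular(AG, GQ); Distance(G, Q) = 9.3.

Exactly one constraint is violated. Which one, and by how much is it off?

Distance(G, Q) = 9.3 — off by 5.90.

P = (0.00, 0.00) ✓; PA at -42.40° ✓; |PA| = 37.40 ✓; ∠PAG = 120.0° ✓; |AG| = 28.50 ✓; ∠(AG, GQ) = 90.00° ✓; |GQ| = 15.20 ✗.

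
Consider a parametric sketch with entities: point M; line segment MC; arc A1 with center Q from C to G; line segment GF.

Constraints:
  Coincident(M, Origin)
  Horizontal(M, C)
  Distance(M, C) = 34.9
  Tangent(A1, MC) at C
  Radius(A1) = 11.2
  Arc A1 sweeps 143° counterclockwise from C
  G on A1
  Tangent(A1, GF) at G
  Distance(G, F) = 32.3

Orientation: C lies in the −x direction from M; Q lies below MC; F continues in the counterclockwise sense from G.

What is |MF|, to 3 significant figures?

42.6

M is at the origin; M and C share the same y with |MC| = 34.9 and C on the −x side, so C = (-34.9, 0.00). Since A1 is tangent to MC there, QC ⟂ MC, so Q = C + (0, -11.2) = (-34.9, -11.2). On A1, C sits at bearing 90° from Q; a 143° counterclockwise sweep puts G at bearing 233°, so G = Q + 11.2·(cos 233°, sin 233°) = (-41.6, -20.1). Tangency of A1 to GF means the radius QG is perpendicular to GF, so GF runs along (−sin 233°, cos 233°); with |GF| = 32.3, F = (-15.8, -39.6). Then |MF| = |F − M| = 42.6.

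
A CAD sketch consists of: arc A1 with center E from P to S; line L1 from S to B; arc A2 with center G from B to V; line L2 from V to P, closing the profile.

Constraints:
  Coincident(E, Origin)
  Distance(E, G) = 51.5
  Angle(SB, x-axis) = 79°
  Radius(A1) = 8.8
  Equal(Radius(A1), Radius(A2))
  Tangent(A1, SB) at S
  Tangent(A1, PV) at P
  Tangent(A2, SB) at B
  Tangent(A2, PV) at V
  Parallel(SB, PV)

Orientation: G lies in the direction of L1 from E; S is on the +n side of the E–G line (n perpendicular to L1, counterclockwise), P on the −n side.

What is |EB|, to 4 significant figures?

52.25

Tangency of A1 to both parallel lines with radius 8.8 puts S and P at E ± 8.8·n: S = (-8.638, 1.679), P = (8.638, -1.679). Equal radii place B and V the same way about G: B = G + 8.8·n = (1.188, 52.23), V = G − 8.8·n = (18.46, 48.87). Then |EB| = |B − E| = 52.25.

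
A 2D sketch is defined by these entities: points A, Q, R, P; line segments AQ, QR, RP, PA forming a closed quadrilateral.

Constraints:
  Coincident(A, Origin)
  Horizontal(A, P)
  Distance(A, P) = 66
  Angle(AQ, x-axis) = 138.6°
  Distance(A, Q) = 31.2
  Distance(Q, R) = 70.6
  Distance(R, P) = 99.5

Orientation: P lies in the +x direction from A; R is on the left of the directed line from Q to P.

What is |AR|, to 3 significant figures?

83.2

Checks: |QR| = 70.60 ✓; |RP| = 99.50 ✓.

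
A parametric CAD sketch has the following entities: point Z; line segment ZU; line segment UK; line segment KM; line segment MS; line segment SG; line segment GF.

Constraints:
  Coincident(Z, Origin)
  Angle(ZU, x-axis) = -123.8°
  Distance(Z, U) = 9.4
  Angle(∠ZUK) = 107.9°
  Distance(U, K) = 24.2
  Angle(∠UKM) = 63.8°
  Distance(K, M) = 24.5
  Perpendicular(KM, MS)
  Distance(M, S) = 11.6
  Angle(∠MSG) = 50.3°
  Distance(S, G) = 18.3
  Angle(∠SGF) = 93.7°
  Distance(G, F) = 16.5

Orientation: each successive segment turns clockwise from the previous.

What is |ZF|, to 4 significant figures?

33.80

Z is at the origin; ZU runs at -123.8° with length 9.4, so U = (-5.229, -7.811). ∠ZUK = 107.9° gives UK at 164.1° from the x-axis; with |UK| = 24.2, K = (-28.50, -1.181). ∠UKM = 63.8° gives KM at 47.90° from the x-axis; with |KM| = 24.5, M = (-12.08, 17.00). The perpendicularity gives MS at right angles to KM, so MS runs at -42.10°; with |MS| = 11.6, S = (-3.471, 9.220). ∠MSG = 50.3° gives SG at -171.8° from the x-axis; with |SG| = 18.3, G = (-21.58, 6.610). ∠SGF = 93.7° gives GF at 101.9° from the x-axis; with |GF| = 16.5, F = (-24.99, 22.76). Then |ZF| = |F − Z| = 33.80.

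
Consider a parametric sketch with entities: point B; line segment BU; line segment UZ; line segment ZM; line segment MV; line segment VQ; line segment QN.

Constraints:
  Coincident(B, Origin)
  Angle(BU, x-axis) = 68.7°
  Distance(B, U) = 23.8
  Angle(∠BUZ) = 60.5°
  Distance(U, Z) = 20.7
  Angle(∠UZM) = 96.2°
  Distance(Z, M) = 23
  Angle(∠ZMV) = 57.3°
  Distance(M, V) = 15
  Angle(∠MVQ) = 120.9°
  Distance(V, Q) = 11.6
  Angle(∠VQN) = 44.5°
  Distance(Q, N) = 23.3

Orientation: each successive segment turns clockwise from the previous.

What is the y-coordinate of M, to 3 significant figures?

-10.2

B is at the origin; BU runs at 68.7° with length 23.8, so U = (8.65, 22.2). ∠BUZ = 60.5° gives UZ at -50.8° from the x-axis; with |UZ| = 20.7, Z = (21.7, 6.13). ∠UZM = 96.2° gives ZM at -135° from the x-axis; with |ZM| = 23.0, M = (5.58, -10.2). So M.y = -10.2.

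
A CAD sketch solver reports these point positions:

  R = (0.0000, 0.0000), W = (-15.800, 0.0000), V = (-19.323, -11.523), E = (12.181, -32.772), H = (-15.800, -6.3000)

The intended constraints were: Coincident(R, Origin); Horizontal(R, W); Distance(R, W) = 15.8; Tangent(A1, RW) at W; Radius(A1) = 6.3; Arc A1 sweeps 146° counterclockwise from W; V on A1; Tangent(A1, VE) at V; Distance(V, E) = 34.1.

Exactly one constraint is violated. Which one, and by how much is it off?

Distance(V, E) = 34.1 — off by 3.90.

R = (0.00, 0.00) ✓; R.y = 0.00, W.y = 0.00 ✓; |RW| = 15.80 ✓; ∠(HW, WR) = 90.00° ✓; |HW| = 6.300 ✓; bearing(H→V) − bearing(H→W) = 146.0° ✓; |HV| = 6.300 ✓; ∠(HV, VE) = 90.00° ✓; |VE| = 38.00 ✗.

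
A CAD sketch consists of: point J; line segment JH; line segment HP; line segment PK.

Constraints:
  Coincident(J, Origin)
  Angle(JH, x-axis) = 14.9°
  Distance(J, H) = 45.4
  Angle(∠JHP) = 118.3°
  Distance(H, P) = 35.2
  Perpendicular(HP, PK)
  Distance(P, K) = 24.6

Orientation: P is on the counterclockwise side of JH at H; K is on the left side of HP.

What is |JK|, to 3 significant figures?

58.8

∠JHP = 118.3°, so HP runs at 14.9° + (180° − 118.3°) = 76.6° from the x-axis; with |HP| = 35.2, P = H + 35.2·(cos 76.6°, sin 76.6°) = (52.0, 45.9). The perpendicularity gives PK at right angles to HP; with |PK| = 24.6 on the left of HP, K = P + 24.6·(-0.973, 0.232) = (28.1, 51.6). Then |JK| = |K − J| = 58.8.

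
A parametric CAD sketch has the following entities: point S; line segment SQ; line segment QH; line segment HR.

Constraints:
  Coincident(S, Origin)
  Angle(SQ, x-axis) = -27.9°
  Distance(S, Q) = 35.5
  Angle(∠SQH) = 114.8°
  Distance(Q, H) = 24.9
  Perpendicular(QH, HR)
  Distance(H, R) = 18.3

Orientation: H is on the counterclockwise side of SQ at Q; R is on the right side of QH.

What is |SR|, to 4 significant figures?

64.31

S is at the origin; SQ runs at -27.9° with length 35.5, so Q = 35.5·(cos -27.9°, sin -27.9°) = (31.37, -16.61). ∠SQH = 114.8°, so QH runs at -27.9° + (180° − 114.8°) = 37.30° from the x-axis; with |QH| = 24.9, H = Q + 24.9·(cos 37.30°, sin 37.30°) = (51.18, -1.522). The perpendicularity gives HR at right angles to QH; with |HR| = 18.3 on the right of QH, R = H + 18.3·(0.6060, -0.7955) = (62.27, -16.08). Then |SR| = |R − S| = 64.31.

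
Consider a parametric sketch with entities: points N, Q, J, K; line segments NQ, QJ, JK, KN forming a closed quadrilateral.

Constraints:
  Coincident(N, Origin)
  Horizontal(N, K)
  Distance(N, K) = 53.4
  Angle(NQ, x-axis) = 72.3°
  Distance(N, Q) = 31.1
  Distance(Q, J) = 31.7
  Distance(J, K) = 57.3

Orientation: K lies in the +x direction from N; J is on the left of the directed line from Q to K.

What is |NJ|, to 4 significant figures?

61.27

N is at the origin; N and K share the same y with |NK| = 53.4 and K in +x, so K = (53.4, 0). NQ runs at 72.3° with |NQ| = 31.1, so Q = (9.455, 29.63). J is determined by |QJ| = 31.7 and |JK| = 57.3 together: it lies at the intersection of circle(Q, 31.7) and circle(K, 57.3). With |QK| = 53.00, the foot of the radical line on QK is 5.005 from Q and the perpendicular offset is √(31.7² − 5.005²) = 31.30. Taking the left-of-QK solution: J = (31.10, 52.78).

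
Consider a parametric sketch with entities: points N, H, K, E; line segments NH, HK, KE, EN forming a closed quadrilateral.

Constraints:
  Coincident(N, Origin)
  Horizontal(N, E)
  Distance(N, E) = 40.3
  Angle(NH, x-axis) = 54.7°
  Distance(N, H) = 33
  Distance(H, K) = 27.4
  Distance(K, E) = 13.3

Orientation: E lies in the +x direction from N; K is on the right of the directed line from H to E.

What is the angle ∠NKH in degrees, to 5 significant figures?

74.642°

N is at the origin; NE is horizontal with |NE| = 40.3 and E in +x, so E = (40.3, 0). NH runs at 54.7° with |NH| = 33.0, so H = (19.069, 26.933). K is determined by |HK| = 27.4 and |KE| = 13.3 together: it lies at the intersection of circle(H, 27.4) and circle(E, 13.3). With |HE| = 34.294, the foot of the radical line on HE is 25.514 from H and the perpendicular offset is √(27.4² − 25.514²) = 9.9898. Taking the right-of-HE solution: K = (27.019, 0.71114).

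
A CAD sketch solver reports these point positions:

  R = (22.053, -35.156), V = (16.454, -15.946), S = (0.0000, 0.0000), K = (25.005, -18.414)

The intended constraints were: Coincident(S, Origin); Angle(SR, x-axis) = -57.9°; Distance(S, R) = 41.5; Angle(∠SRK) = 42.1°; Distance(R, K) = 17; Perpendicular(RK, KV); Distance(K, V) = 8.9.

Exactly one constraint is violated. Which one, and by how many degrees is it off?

Perpendicular(RK, KV) — off by 6.10°.

S = (0.00, 0.00) ✓; SR at -57.90° ✓; |SR| = 41.50 ✓; ∠SRK = 42.10° ✓; |RK| = 17.00 ✓; ∠(RK, KV) = 83.90° ✗; |KV| = 8.900 ✓.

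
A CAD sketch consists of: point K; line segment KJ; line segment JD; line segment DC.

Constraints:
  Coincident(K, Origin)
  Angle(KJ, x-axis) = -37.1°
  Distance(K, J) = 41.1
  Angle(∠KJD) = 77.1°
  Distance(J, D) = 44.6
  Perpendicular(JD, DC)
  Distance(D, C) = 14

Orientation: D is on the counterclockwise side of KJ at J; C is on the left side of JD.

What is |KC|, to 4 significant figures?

43.98

K is at the origin; KJ runs at -37.1° with length 41.1, so J = 41.1·(cos -37.1°, sin -37.1°) = (32.78, -24.79). ∠KJD = 77.1°, so JD runs at -37.1° + (180° − 77.1°) = 65.80° from the x-axis; with |JD| = 44.6, D = J + 44.6·(cos 65.80°, sin 65.80°) = (51.06, 15.89). The perpendicularity gives DC at right angles to JD; with |DC| = 14.0 on the left of JD, C = D + 14.0·(-0.9121, 0.4099) = (38.29, 21.63). Then |KC| = |C − K| = 43.98.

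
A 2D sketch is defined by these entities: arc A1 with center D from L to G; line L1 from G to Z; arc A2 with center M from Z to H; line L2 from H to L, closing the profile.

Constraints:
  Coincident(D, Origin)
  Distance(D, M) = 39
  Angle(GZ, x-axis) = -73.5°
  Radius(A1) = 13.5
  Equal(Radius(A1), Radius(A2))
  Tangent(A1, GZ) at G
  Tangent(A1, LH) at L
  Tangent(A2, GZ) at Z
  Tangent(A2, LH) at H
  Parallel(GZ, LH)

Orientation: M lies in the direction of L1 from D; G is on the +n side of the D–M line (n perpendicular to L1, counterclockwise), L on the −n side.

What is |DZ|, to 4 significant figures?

41.27

Tangency of A1 to both parallel lines with radius 13.5 puts G and L at D ± 13.5·n: G = (12.94, 3.834), L = (-12.94, -3.834). Equal radii place Z and H the same way about M: Z = M + 13.5·n = (24.02, -33.56), H = M − 13.5·n = (-1.867, -41.23). Then |DZ| = |Z − D| = 41.27.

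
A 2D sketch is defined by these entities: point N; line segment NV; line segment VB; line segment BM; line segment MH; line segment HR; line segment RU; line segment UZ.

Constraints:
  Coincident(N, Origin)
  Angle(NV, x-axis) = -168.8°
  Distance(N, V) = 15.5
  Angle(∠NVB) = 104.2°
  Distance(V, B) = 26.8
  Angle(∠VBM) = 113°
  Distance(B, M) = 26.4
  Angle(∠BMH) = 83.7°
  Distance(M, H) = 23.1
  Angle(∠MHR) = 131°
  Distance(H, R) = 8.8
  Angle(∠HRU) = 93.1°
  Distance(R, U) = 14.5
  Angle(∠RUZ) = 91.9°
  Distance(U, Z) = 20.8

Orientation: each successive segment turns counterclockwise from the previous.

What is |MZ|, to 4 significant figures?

4.177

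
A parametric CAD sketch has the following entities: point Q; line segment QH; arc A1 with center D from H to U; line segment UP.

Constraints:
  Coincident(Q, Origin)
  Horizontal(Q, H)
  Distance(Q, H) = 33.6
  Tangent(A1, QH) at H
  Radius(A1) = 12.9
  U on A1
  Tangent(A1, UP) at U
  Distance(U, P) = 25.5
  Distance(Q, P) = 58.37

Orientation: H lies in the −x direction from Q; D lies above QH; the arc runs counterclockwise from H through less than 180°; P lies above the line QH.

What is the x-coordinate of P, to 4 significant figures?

-42.44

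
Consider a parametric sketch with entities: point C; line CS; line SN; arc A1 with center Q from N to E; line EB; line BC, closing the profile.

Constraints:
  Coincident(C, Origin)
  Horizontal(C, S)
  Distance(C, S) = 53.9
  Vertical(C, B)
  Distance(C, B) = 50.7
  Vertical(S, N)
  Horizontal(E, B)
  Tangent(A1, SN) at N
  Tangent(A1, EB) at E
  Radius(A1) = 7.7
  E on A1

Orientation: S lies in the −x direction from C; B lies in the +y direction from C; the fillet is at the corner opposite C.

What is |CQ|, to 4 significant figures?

63.11

C is at the origin; CS is horizontal with |CS| = 53.9 and S on the −x side, so S = (-53.90, 0.000). CB is vertical with |CB| = 50.7 and B on the +y side, so B = (0.000, 50.70). The virtual corner opposite C is at (-53.90, 50.70). The tangent condition forces QN to be normal to SN and A1 meets EB tangentially, so QE is at right angles to EB, with radius 7.7, so the center Q sits 7.7 in from both sides at Q = (-46.20, 43.00). Then |CQ| = |Q − C| = 63.11.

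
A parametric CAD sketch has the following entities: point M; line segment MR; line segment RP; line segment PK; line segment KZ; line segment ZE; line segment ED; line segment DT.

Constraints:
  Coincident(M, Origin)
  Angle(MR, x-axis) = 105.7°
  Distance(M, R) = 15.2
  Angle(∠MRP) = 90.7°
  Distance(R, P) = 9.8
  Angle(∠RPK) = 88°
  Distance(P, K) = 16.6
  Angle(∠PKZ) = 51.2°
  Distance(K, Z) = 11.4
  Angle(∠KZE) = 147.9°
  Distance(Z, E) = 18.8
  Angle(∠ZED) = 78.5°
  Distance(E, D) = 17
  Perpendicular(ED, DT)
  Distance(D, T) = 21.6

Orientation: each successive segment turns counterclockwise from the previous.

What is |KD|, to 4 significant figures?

27.22

∠KZE = 147.9° gives ZE at 87.90° from the x-axis; with |ZE| = 18.8, E = (-1.629, 24.44). ∠ZED = 78.5° gives ED at -170.6° from the x-axis; with |ED| = 17.0, D = (-18.40, 21.66). Then |KD| = |D − K| = 27.22.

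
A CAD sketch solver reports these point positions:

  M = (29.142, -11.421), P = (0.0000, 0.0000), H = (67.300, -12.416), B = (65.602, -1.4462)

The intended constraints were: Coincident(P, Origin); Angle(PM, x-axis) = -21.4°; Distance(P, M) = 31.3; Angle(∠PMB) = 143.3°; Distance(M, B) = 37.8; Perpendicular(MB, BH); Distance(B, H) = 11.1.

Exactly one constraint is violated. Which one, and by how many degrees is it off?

Perpendicular(MB, BH) — off by 6.50°.

P = (0.00, 0.00) ✓; PM at -21.40° ✓; |PM| = 31.30 ✓; ∠PMB = 143.3° ✓; |MB| = 37.80 ✓; ∠(MB, BH) = 96.50° ✗; |BH| = 11.10 ✓.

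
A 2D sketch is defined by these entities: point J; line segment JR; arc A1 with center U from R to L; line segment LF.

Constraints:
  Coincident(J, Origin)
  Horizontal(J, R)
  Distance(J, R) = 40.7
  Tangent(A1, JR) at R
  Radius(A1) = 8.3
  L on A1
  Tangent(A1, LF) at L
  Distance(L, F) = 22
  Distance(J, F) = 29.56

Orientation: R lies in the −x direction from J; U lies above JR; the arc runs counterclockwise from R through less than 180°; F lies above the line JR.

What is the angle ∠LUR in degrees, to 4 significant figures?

53.17°

J is at the origin; JR is horizontal with |JR| = 40.7 and R on the −x side, so R = (-40.70, 0.000). A1 meets JR tangentially, so UR is at right angles to JR, so U = R + (0, 8.3) = (-40.70, 8.300). Since UL ⟂ LF (tangency), |UF| = √(8.3² + 22.0²) = 23.51 regardless of where L sits on A1. So F lies on both circle(J, 29.56) and circle(U, 23.51); the above-JR intersection is F = (-20.87, 20.93). L is the foot of the tangent from F: L = (-34.06, 3.325).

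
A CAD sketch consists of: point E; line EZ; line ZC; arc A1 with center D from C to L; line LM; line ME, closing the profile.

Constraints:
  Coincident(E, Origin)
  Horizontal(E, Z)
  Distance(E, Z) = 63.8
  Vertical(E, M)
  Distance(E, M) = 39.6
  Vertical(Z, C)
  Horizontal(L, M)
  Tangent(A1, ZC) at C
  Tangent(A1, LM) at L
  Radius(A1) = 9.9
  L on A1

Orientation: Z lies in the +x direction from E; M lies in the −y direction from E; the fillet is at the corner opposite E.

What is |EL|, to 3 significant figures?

66.9

E is at the origin; E and Z share the same y with |EZ| = 63.8 and Z on the +x side, so Z = (63.8, 0.00). EM is vertical with |EM| = 39.6 and M on the −y side, so M = (0.00, -39.6). The virtual corner opposite E is at (63.8, -39.6). Tangency of A1 to ZC means the radius DC is perpendicular to ZC and since A1 is tangent to LM there, DL ⟂ LM, with radius 9.9, so the center D sits 9.9 in from both sides at D = (53.9, -29.7). That places the tangent points at C = (63.8, -29.7) on ZC and L = (53.9, -39.6) on LM. Then |EL| = |L − E| = 66.9.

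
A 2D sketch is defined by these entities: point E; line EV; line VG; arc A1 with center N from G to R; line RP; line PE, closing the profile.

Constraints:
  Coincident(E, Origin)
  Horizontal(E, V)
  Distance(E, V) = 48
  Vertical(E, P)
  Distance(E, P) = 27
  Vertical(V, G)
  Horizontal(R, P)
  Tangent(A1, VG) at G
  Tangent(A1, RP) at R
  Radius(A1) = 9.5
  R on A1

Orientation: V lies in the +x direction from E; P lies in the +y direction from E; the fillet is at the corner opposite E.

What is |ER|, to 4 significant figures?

47.02

E is at the origin; EV is horizontal with |EV| = 48.0 and V on the +x side, so V = (48.00, 0.000). EP is vertical with |EP| = 27.0 and P on the +y side, so P = (0.000, 27.00). The virtual corner opposite E is at (48.00, 27.00). Since A1 is tangent to VG there, NG ⟂ VG and A1 meets RP tangentially, so NR is at right angles to RP, with radius 9.5, so the center N sits 9.5 in from both sides at N = (38.50, 17.50). That places the tangent points at G = (48.00, 17.50) on VG and R = (38.50, 27.00) on RP. Then |ER| = |R − E| = 47.02.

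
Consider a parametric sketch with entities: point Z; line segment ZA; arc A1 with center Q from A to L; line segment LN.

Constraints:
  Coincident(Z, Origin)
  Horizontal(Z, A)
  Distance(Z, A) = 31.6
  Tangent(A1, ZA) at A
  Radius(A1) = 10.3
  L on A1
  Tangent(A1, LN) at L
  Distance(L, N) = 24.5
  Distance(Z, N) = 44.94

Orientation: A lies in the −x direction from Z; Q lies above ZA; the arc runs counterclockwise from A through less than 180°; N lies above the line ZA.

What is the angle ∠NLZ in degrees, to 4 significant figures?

131.4°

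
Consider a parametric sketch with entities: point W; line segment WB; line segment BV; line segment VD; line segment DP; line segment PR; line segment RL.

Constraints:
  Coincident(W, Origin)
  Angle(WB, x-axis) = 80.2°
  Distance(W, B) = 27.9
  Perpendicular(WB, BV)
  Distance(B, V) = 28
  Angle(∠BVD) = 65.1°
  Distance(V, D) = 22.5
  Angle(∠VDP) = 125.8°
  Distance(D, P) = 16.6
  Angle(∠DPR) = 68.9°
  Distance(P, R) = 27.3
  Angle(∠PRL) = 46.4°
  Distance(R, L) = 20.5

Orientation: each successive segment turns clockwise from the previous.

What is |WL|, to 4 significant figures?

24.14

W is at the origin; WB runs at 80.2° with length 27.9, so B = (4.749, 27.49). The perpendicularity gives BV at right angles to WB, so BV runs at -9.800°; with |BV| = 28.0, V = (32.34, 22.73). ∠BVD = 65.1° gives VD at -124.7° from the x-axis; with |VD| = 22.5, D = (19.53, 4.229). ∠VDP = 125.8° gives DP at -178.9° from the x-axis; with |DP| = 16.6, P = (2.935, 3.910). ∠DPR = 68.9° gives PR at 70.00° from the x-axis; with |PR| = 27.3, R = (12.27, 29.56). ∠PRL = 46.4° gives RL at -63.60° from the x-axis; with |RL| = 20.5, L = (21.39, 11.20). Then |WL| = |L − W| = 24.14.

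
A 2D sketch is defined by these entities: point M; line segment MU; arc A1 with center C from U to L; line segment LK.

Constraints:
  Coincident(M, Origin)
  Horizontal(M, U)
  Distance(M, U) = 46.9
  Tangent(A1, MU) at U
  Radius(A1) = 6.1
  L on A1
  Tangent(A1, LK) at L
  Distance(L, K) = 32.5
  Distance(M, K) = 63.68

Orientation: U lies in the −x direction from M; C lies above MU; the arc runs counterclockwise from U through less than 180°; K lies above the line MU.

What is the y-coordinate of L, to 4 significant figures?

7.845

M is at the origin; M and U share the same y with |MU| = 46.9 and U on the −x side, so U = (-46.90, 0.000). The tangent condition forces CU to be normal to MU, so C = U + (0, 6.1) = (-46.90, 6.100). Since CL ⟂ LK (tangency), |CK| = √(6.1² + 32.5²) = 33.07 regardless of where L sits on A1. So K lies on both circle(M, 63.68) and circle(C, 33.07); the above-MU intersection is K = (-50.35, 38.99). L is the foot of the tangent from K: L = (-41.05, 7.845).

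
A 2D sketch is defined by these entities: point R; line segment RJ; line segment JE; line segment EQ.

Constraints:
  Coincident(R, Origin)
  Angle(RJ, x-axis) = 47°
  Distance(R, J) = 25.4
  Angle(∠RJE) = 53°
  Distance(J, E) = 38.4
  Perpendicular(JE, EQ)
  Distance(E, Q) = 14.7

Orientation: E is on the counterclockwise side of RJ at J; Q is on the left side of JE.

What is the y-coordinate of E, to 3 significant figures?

22.6

R is at the origin; RJ runs at 47.0° with length 25.4, so J = 25.4·(cos 47.0°, sin 47.0°) = (17.3, 18.6). ∠RJE = 53.0°, so JE runs at 47.0° + (180° − 53.0°) = 174° from the x-axis; with |JE| = 38.4, E = J + 38.4·(cos 174°, sin 174°) = (-20.9, 22.6). So E.y = 22.6.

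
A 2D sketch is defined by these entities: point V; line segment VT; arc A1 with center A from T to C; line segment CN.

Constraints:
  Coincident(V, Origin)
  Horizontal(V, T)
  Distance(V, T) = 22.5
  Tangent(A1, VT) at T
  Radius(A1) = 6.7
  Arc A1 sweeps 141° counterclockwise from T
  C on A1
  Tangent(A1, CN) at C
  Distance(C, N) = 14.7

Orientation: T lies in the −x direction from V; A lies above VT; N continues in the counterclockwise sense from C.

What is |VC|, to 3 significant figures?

21.8

V is at the origin; VT is horizontal with |VT| = 22.5 and T on the −x side, so T = (-22.5, 0.00). Since A1 is tangent to VT there, AT ⟂ VT, so A = T + (0, 6.7) = (-22.5, 6.70). On A1, T sits at bearing -90° from A; a 141° counterclockwise sweep puts C at bearing 51°, so C = A + 6.7·(cos 51°, sin 51°) = (-18.3, 11.9). Then |VC| = |C − V| = 21.8.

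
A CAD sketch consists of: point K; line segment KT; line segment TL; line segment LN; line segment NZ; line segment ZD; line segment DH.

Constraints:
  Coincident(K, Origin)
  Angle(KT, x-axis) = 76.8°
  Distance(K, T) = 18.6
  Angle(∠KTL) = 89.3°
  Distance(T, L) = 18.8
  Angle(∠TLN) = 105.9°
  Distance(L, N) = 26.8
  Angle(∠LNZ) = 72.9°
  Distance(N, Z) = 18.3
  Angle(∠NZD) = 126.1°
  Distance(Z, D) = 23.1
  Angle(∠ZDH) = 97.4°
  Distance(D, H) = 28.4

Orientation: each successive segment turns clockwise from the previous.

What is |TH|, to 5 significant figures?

20.123

K is at the origin; KT runs at 76.8° with length 18.6, so T = (4.2473, 18.109). ∠KTL = 89.3° gives TL at -13.900° from the x-axis; with |TL| = 18.8, L = (22.497, 13.592). ∠TLN = 105.9° gives LN at -88.000° from the x-axis; with |LN| = 26.8, N = (23.432, -13.191). ∠LNZ = 72.9° gives NZ at 164.90° from the x-axis; with |NZ| = 18.3, Z = (5.7640, -8.4242). ∠NZD = 126.1° gives ZD at 111.00° from the x-axis; with |ZD| = 23.1, D = (-2.5143, 13.142). ∠ZDH = 97.4° gives DH at 28.400° from the x-axis; with |DH| = 28.4, H = (22.468, 26.649). Then |TH| = |H − T| = 20.123.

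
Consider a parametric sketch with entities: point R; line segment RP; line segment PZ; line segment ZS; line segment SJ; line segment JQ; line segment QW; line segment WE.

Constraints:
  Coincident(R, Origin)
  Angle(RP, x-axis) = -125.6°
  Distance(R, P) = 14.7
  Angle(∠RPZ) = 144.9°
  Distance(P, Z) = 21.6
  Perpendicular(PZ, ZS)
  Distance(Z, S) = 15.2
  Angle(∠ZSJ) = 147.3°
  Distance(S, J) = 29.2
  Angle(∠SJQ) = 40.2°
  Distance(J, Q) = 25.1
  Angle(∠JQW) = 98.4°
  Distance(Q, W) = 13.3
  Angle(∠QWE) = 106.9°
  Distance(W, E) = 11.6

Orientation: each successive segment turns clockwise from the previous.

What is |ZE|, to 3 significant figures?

21.0

∠JQW = 98.4° gives QW at -145° from the x-axis; with |QW| = 13.3, W = (-26.8, -6.41). ∠QWE = 106.9° gives WE at 142° from the x-axis; with |WE| = 11.6, E = (-35.9, 0.714). Then |ZE| = |E − Z| = 21.0.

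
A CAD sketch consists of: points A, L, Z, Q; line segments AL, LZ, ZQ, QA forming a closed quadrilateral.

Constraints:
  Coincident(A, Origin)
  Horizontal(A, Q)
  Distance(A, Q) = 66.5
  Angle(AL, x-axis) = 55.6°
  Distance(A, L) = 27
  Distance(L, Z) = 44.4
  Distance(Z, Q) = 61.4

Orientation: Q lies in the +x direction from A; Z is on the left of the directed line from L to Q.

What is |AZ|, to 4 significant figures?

71.35

A is at the origin; A and Q share the same y with |AQ| = 66.5 and Q in +x, so Q = (66.5, 0). AL runs at 55.6° with |AL| = 27.0, so L = (15.25, 22.28). Z is determined by |LZ| = 44.4 and |ZQ| = 61.4 together: it lies at the intersection of circle(L, 44.4) and circle(Q, 61.4). With |LQ| = 55.88, the foot of the radical line on LQ is 11.85 from L and the perpendicular offset is √(44.4² − 11.85²) = 42.79. Taking the left-of-LQ solution: Z = (43.18, 56.80).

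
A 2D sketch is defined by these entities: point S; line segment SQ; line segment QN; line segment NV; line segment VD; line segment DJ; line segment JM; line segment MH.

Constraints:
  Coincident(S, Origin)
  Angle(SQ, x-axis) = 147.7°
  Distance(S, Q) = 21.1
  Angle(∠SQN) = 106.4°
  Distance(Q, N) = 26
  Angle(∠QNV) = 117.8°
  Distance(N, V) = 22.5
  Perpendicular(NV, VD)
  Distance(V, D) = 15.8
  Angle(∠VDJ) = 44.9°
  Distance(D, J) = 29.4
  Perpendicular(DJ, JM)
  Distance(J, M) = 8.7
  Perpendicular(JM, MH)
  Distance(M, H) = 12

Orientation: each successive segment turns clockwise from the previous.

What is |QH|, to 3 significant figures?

38.4

S is at the origin; SQ runs at 147.7° with length 21.1, so Q = (-17.8, 11.3). ∠SQN = 106.4° gives QN at 74.1° from the x-axis; with |QN| = 26.0, N = (-10.7, 36.3). ∠QNV = 117.8° gives NV at 11.9° from the x-axis; with |NV| = 22.5, V = (11.3, 40.9). The perpendicularity gives VD at right angles to NV, so VD runs at -78.1°; with |VD| = 15.8, D = (14.6, 25.5). ∠VDJ = 44.9° gives DJ at 147° from the x-axis; with |DJ| = 29.4, J = (-10.0, 41.6). The perpendicularity gives JM at right angles to DJ, so JM runs at 56.8°; with |JM| = 8.7, M = (-5.27, 48.8). JM ⟂ MH, so MH runs at -33.2°; with |MH| = 12.0, H = (4.77, 42.3). Then |QH| = |H − Q| = 38.4.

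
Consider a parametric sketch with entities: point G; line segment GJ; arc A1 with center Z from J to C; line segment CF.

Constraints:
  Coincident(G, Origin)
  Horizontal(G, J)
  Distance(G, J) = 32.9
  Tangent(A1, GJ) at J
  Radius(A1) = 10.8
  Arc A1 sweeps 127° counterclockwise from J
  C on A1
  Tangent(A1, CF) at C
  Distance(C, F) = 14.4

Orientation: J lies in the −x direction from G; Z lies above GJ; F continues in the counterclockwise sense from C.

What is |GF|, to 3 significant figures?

43.8

G is at the origin; GJ is horizontal with |GJ| = 32.9 and J on the −x side, so J = (-32.9, 0.00). A1 meets GJ tangentially, so ZJ is at right angles to GJ, so Z = J + (0, 10.8) = (-32.9, 10.8). On A1, J sits at bearing -90° from Z; a 127° counterclockwise sweep puts C at bearing 37°, so C = Z + 10.8·(cos 37°, sin 37°) = (-24.3, 17.3). Since A1 is tangent to CF there, ZC ⟂ CF, so CF runs along (−sin 37°, cos 37°); with |CF| = 14.4, F = (-32.9, 28.8). Then |GF| = |F − G| = 43.8.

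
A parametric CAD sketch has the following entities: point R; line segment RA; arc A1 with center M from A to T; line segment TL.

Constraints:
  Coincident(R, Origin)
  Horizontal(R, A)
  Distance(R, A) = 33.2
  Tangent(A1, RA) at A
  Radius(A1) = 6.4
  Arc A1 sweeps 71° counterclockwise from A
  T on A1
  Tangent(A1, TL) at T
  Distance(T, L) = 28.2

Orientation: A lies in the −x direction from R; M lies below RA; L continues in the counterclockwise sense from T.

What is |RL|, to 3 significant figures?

57.5

R is at the origin; R and A share the same y with |RA| = 33.2 and A on the −x side, so A = (-33.2, 0.00). Since A1 is tangent to RA there, MA ⟂ RA, so M = A + (0, -6.4) = (-33.2, -6.40). On A1, A sits at bearing 90° from M; a 71° counterclockwise sweep puts T at bearing 161°, so T = M + 6.4·(cos 161°, sin 161°) = (-39.3, -4.32). Since A1 is tangent to TL there, MT ⟂ TL, so TL runs along (−sin 161°, cos 161°); with |TL| = 28.2, L = (-48.4, -31.0). Then |RL| = |L − R| = 57.5.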